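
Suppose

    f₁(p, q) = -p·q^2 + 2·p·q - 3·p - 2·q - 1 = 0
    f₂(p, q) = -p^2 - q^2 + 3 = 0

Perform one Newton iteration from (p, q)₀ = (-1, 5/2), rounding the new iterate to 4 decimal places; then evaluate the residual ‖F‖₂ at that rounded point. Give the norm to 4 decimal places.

At (-1, 5/2): F = (-1.7500, -4.2500).
Jacobian J = [[-q^2 + 2·q - 3, -2·p·q + 2·p - 2], [-2·p, -2·q]].
At the point, J = [[-4.2500, 1.0000], [2.0000, -5.0000]] (det J = 19.2500).
Solving J·Δ = −F gives Δ = (-0.6753, -1.1201).
Then the next iterate is (p, q)₁ = (-1.6753, 1.3799).
Re-evaluating at (-1.6753, 1.3799): F = (-0.167414, -1.710754), so ‖F‖₂ = 1.7189.

1.7189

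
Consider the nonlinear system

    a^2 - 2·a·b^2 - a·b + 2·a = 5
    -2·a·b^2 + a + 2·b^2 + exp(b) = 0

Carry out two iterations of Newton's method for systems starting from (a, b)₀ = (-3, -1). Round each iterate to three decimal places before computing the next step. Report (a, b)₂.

At (-3, -1): F = (1.000, 5.36788).
Jacobian J = [[2·a - 2·b^2 - b + 2, -4·a·b - a], [-2·b^2 + 1, -4·a·b + 4·b + exp(b)]].
At the point, J = [[-5.000, -9.000], [-1.000, -15.63212]] (det J = 69.16060).
Solving J·Δ = −F gives Δ = (-0.473, 0.374).
Then the next iterate is (a, b)₁ = (-3.473, -0.626).
Round to (-3.473, -0.626) and repeat: F = (0.66360, 0.56745), J = [[-5.10375, -5.22339], [0.21625, -10.66567]].
Δ = (0.074, 0.055), so (a, b)₂ = (-3.399, -0.571).

(-3.399, -0.571)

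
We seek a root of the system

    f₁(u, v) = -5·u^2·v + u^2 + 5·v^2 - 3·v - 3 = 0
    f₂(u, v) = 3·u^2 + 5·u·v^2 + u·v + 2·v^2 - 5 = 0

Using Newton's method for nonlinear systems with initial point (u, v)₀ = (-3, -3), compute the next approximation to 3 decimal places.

(-1.514, -2.329)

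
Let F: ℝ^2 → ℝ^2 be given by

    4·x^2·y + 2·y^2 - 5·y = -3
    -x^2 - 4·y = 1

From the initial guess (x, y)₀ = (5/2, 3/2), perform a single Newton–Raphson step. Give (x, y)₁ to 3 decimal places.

(-16.950, 22.500)

At (5/2, 3/2): F = (37.500, -13.250).
Jacobian J = [[8·x·y, 4·x^2 + 4·y - 5], [-2·x, -4]].
At the point, J = [[30.000, 26.000], [-5.000, -4.000]] (det J = 10.000).
Solving J·Δ = −F gives Δ = (-19.450, 21.000).
Then the next iterate is (x, y)₁ = (-16.950, 22.500).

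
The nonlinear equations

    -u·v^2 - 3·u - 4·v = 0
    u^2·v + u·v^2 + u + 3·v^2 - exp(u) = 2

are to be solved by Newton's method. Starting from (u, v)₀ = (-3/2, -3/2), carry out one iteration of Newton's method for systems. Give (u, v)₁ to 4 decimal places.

(-0.6705, -0.3800)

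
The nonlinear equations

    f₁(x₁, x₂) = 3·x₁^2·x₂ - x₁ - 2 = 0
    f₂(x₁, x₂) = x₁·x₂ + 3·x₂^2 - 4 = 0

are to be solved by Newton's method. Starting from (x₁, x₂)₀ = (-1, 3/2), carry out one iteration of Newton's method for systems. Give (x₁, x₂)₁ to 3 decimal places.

(-0.713, 1.290)

At (-1, 3/2): F = (3.500, 1.250).
Jacobian J = [[6·x₁·x₂ - 1, 3·x₁^2], [x₂, x₁ + 6·x₂]].
At the point, J = [[-10.000, 3.000], [1.500, 8.000]] (det J = -84.500).
Solving J·Δ = −F gives Δ = (0.287, -0.210).
Then the next iterate is (x₁, x₂)₁ = (-0.713, 1.290).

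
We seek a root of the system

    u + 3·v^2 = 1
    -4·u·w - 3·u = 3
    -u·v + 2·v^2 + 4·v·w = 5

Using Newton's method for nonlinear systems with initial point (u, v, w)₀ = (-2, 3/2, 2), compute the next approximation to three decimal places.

(-0.709, 0.940, 1.399)

At (-2, 3/2, 2): F = (3.750, 19.000, 14.500).
Jacobian J = [[1, 6·v, 0], [-4·w - 3, 0, -4·u], [-v, -u + 4·v + 4·w, 4·v]].
At the point, J = [[1.000, 9.000, 0.000], [-11.000, 0.000, 8.000], [-1.500, 16.000, 6.000]] (det J = 358.000).
Solving J·Δ = −F gives Δ = (1.291, -0.560, -0.601).
Then the next iterate is (u, v, w)₁ = (-0.709, 0.940, 1.399).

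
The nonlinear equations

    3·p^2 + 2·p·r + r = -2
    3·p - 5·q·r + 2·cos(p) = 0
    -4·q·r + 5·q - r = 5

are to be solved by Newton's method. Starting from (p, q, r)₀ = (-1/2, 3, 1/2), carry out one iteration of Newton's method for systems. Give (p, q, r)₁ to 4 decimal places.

(0.8750, 2.0204, 0.5432)

At (-1/2, 3, 1/2): F = (2.7500, -7.244835, 3.5000).
Jacobian J = [[6·p + 2·r, 0, 2·p + 1], [-2·sin(p) + 3, -5·r, -5·q], [0, -4·r + 5, -4·q - 1]].
At the point, J = [[-2.0000, 0.0000, 0.0000], [3.958851, -2.5000, -15.0000], [0.0000, 3.0000, -13.0000]] (det J = -155.0000).
Solving J·Δ = −F gives Δ = (1.3750, -0.9796, 0.0432).
Then the next iterate is (p, q, r)₁ = (0.8750, 2.0204, 0.5432).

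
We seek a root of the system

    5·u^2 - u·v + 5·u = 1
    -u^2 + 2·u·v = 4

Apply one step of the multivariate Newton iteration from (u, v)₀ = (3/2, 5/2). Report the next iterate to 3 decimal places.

At (3/2, 5/2): F = (14.000, 1.250).
Jacobian J = [[10·u - v + 5, -u], [-2·u + 2·v, 2·u]].
At the point, J = [[17.500, -1.500], [2.000, 3.000]] (det J = 55.500).
Solving J·Δ = −F gives Δ = (-0.791, 0.110).
Then the next iterate is (u, v)₁ = (0.709, 2.610).

(0.709, 2.610)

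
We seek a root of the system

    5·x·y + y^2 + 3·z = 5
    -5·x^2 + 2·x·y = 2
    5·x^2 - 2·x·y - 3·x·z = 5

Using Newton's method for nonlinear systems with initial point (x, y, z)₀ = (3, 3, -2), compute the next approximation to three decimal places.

(1.533, 1.965, -1.756)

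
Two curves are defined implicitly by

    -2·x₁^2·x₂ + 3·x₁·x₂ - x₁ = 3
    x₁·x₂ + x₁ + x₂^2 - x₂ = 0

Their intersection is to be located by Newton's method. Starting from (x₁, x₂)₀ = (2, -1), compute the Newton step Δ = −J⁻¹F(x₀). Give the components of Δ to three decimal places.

At (2, -1): F = (-3.000, 2.000).
Jacobian J = [[-4·x₁·x₂ + 3·x₂ - 1, -2·x₁^2 + 3·x₁], [x₂ + 1, x₁ + 2·x₂ - 1]].
At the point, J = [[4.000, -2.000], [0.000, -1.000]] (det J = -4.000).
Solving J·Δ = −F gives Δ = (1.750, 2.000).

(1.750, 2.000)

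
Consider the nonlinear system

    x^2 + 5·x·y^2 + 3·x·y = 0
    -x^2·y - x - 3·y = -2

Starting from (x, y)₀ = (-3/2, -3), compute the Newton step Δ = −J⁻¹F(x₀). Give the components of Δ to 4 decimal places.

(2.1917, -0.5081)

At (-3/2, -3): F = (-51.7500, 19.2500).
Jacobian J = [[2·x + 5·y^2 + 3·y, 10·x·y + 3·x], [-2·x·y - 1, -x^2 - 3]].
At the point, J = [[33.0000, 40.5000], [-10.0000, -5.2500]] (det J = 231.7500).
Solving J·Δ = −F gives Δ = (2.1917, -0.5081).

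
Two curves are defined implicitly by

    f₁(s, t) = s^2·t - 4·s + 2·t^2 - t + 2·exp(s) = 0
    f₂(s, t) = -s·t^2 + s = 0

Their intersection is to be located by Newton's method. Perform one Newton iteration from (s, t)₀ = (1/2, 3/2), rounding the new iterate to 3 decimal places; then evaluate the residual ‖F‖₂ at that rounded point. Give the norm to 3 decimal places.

2.704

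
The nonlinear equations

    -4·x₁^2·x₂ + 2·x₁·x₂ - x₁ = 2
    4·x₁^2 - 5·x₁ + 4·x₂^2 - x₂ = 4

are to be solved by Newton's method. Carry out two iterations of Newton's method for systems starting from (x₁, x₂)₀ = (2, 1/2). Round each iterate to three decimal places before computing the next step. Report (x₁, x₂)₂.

(1.719, -0.419)

At (2, 1/2): F = (-10.000, 2.500).
Jacobian J = [[-8·x₁·x₂ + 2·x₂ - 1, -4·x₁^2 + 2·x₁], [8·x₁ - 5, 8·x₂ - 1]].
At the point, J = [[-8.000, -12.000], [11.000, 3.000]] (det J = 108.000).
Solving J·Δ = −F gives Δ = (0.000, -0.833).
Then the next iterate is (x₁, x₂)₁ = (2.000, -0.333).
Round to (2.000, -0.333) and repeat: F = (-0.004, 2.77656), J = [[3.662, -12.000], [11.000, -3.664]].
Δ = (-0.281, -0.086), so (x₁, x₂)₂ = (1.719, -0.419).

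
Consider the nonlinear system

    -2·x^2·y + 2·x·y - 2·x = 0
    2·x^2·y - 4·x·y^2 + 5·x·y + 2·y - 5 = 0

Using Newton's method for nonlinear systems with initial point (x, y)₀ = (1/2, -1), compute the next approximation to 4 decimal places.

At (1/2, -1): F = (-1.5000, -12.0000).
Jacobian J = [[-4·x·y + 2·y - 2, -2·x^2 + 2·x], [4·x·y - 4·y^2 + 5·y, 2·x^2 - 8·x·y + 5·x + 2]].
At the point, J = [[-2.0000, 0.5000], [-11.0000, 9.0000]] (det J = -12.5000).
Solving J·Δ = −F gives Δ = (-0.6000, 0.6000).
Then the next iterate is (x, y)₁ = (-0.1000, -0.4000).

(-0.1000, -0.4000)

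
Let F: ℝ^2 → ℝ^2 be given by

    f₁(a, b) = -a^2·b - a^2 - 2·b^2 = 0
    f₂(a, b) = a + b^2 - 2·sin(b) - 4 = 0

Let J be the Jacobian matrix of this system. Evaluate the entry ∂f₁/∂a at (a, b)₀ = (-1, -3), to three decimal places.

-4.000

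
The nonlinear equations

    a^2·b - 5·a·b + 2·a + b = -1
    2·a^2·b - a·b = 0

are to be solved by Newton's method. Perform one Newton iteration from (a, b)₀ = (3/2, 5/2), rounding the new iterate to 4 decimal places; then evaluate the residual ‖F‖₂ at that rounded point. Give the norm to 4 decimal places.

At (3/2, 5/2): F = (-6.6250, 7.5000).
Jacobian J = [[2·a·b - 5·b + 2, a^2 - 5·a + 1], [4·a·b - b, 2·a^2 - a]].
At the point, J = [[-3.0000, -4.2500], [12.5000, 3.0000]] (det J = 44.1250).
Solving J·Δ = −F gives Δ = (-0.2720, -1.3669).
Then the next iterate is (a, b)₁ = (1.2280, 1.1331).
Re-evaluating at (1.2280, 1.1331): F = (-0.659437, 2.025947), so ‖F‖₂ = 2.1306.

2.1306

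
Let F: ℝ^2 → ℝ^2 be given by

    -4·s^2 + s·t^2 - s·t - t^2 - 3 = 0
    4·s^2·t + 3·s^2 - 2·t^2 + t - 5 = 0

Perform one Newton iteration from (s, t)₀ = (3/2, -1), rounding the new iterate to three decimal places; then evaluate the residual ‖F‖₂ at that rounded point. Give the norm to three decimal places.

At (3/2, -1): F = (-10.000, -10.250).
Jacobian J = [[-8·s + t^2 - t, 2·s·t - s - 2·t], [8·s·t + 6·s, 4·s^2 - 4·t + 1]].
At the point, J = [[-10.000, -2.500], [-3.000, 14.000]] (det J = -147.500).
Solving J·Δ = −F gives Δ = (-1.123, 0.492).
Then the next iterate is (s, t)₁ = (0.377, -0.508).
Re-evaluating at (0.377, -0.508): F = (-3.53777, -5.88655), so ‖F‖₂ = 6.868.

6.868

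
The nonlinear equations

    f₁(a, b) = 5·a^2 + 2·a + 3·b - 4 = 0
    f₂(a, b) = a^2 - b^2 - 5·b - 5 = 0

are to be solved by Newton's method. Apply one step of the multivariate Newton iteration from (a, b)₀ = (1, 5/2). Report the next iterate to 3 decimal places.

(0.708, 0.167)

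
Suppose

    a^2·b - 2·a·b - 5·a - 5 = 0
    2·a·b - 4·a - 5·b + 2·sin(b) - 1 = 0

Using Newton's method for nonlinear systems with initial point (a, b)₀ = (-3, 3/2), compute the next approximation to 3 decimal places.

At (-3, 3/2): F = (32.500, -3.50501).
Jacobian J = [[2·a·b - 2·b - 5, a^2 - 2·a], [2·b - 4, 2·a + 2·cos(b) - 5]].
At the point, J = [[-17.000, 15.000], [-1.000, -10.85853]] (det J = 199.59494).
Solving J·Δ = −F gives Δ = (1.505, -0.461).
Then the next iterate is (a, b)₁ = (-1.495, 1.039).

(-1.495, 1.039)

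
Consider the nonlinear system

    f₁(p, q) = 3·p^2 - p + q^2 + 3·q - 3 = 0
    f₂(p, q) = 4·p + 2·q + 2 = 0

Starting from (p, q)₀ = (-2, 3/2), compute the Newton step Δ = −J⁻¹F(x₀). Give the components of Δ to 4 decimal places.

(1.0700, -0.6400)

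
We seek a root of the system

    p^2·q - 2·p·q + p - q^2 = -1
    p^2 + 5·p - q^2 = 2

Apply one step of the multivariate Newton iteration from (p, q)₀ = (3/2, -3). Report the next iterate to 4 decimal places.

(1.1493, -2.3241)

At (3/2, -3): F = (-4.2500, -1.2500).
Jacobian J = [[2·p·q - 2·q + 1, p^2 - 2·p - 2·q], [2·p + 5, -2·q]].
At the point, J = [[-2.0000, 5.2500], [8.0000, 6.0000]] (det J = -54.0000).
Solving J·Δ = −F gives Δ = (-0.3507, 0.6759).
Then the next iterate is (p, q)₁ = (1.1493, -2.3241).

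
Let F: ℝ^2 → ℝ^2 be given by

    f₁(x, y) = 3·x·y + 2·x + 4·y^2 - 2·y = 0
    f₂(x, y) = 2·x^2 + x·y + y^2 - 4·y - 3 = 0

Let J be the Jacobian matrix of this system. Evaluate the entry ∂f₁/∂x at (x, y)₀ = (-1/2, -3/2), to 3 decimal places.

-2.500

∂f₁/∂x = 3·y + 2.
At (-1/2, -3/2) this is -2.500.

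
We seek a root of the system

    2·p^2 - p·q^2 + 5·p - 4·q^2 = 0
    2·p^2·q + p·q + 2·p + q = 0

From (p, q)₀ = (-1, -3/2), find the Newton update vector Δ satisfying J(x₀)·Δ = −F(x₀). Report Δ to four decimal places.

(0.4180, 1.1414)

At (-1, -3/2): F = (-9.7500, -5.0000).
Jacobian J = [[4·p - q^2 + 5, -2·p·q - 8·q], [4·p·q + q + 2, 2·p^2 + p + 1]].
At the point, J = [[-1.2500, 9.0000], [6.5000, 2.0000]] (det J = -61.0000).
Solving J·Δ = −F gives Δ = (0.4180, 1.1414).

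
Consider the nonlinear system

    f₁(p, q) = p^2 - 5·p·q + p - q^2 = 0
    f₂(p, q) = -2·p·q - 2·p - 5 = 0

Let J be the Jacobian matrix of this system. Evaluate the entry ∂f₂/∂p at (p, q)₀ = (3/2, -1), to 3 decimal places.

∂f₂/∂p = -2·q - 2.
At (3/2, -1) this is 0.000.

0.000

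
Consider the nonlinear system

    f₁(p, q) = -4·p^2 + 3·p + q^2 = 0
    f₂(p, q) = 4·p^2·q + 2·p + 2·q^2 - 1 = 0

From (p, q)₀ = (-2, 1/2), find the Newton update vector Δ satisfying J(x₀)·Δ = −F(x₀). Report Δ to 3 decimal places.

(1.135, 0.184)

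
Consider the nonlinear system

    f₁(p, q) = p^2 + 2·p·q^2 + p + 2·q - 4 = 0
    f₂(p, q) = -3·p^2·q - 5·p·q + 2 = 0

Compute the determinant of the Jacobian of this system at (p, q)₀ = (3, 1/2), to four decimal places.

J = [[2·p + 2·q^2 + 1, 4·p·q + 2], [-6·p·q - 5·q, -3·p^2 - 5·p]].
At the point, J = [[7.5000, 8.0000], [-11.5000, -42.0000]].
det J = -223.0000.

-223.0000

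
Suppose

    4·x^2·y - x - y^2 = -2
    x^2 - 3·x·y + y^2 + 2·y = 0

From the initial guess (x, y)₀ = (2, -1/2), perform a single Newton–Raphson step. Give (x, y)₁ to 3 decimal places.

(0.660, -0.724)

At (2, -1/2): F = (-8.250, 6.250).
Jacobian J = [[8·x·y - 1, 4·x^2 - 2·y], [2·x - 3·y, -3·x + 2·y + 2]].
At the point, J = [[-9.000, 17.000], [5.500, -5.000]] (det J = -48.500).
Solving J·Δ = −F gives Δ = (-1.340, -0.224).
Then the next iterate is (x, y)₁ = (0.660, -0.724).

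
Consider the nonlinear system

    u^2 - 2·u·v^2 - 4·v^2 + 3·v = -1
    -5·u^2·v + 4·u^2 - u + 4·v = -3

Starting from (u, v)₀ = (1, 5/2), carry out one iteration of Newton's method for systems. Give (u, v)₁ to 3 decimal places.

(1.258, 1.363)

At (1, 5/2): F = (-28.000, 3.500).
Jacobian J = [[2·u - 2·v^2, -4·u·v - 8·v + 3], [-10·u·v + 8·u - 1, -5·u^2 + 4]].
At the point, J = [[-10.500, -27.000], [-18.000, -1.000]] (det J = -475.500).
Solving J·Δ = −F gives Δ = (0.258, -1.137).
Then the next iterate is (u, v)₁ = (1.258, 1.363).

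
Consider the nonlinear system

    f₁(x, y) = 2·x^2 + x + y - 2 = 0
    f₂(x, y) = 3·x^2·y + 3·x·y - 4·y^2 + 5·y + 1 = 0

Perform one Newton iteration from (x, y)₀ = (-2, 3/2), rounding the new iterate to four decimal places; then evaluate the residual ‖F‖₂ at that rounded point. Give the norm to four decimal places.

At (-2, 3/2): F = (5.5000, 8.5000).
Jacobian J = [[4·x + 1, 1], [6·x·y + 3·y, 3·x^2 + 3·x - 8·y + 5]].
At the point, J = [[-7.0000, 1.0000], [-13.5000, -1.0000]] (det J = 20.5000).
Solving J·Δ = −F gives Δ = (0.6829, -0.7195).
Then the next iterate is (x, y)₁ = (-1.3171, 0.7805).
Re-evaluating at (-1.3171, 0.7805): F = (0.932905, 3.443712), so ‖F‖₂ = 3.5678.

3.5678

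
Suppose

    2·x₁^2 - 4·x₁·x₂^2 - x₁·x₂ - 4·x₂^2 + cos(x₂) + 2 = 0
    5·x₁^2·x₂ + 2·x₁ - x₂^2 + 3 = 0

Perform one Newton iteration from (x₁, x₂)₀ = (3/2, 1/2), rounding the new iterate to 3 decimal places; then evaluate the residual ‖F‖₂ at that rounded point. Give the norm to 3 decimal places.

4.400

At (3/2, 1/2): F = (4.12758, 11.375).
Jacobian J = [[4·x₁ - 4·x₂^2 - x₂, -8·x₁·x₂ - x₁ - 8·x₂ - sin(x₂)], [10·x₁·x₂ + 2, 5·x₁^2 - 2·x₂]].
At the point, J = [[4.500, -11.97943], [9.500, 10.250]] (det J = 159.92954).
Solving J·Δ = −F gives Δ = (-1.117, -0.075).
Then the next iterate is (x₁, x₂)₁ = (0.383, 0.425).
Re-evaluating at (0.383, 0.425): F = (2.04242, 3.89709), so ‖F‖₂ = 4.400.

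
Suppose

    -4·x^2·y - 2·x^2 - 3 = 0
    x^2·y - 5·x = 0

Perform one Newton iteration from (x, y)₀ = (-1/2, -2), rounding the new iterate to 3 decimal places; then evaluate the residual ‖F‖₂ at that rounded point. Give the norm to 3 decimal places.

2.666

At (-1/2, -2): F = (-1.500, 2.000).
Jacobian J = [[-8·x·y - 4·x, -4·x^2], [2·x·y - 5, x^2]].
At the point, J = [[-6.000, -1.000], [-3.000, 0.250]] (det J = -4.500).
Solving J·Δ = −F gives Δ = (0.361, -3.667).
Then the next iterate is (x, y)₁ = (-0.139, -5.667).
Re-evaluating at (-0.139, -5.667): F = (-2.60067, 0.58551), so ‖F‖₂ = 2.666.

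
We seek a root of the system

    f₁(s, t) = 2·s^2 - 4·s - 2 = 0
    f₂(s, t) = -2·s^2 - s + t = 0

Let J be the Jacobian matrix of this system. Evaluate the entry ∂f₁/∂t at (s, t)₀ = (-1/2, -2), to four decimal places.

0.0000

∂f₁/∂t = 0.
At (-1/2, -2) this is 0.0000.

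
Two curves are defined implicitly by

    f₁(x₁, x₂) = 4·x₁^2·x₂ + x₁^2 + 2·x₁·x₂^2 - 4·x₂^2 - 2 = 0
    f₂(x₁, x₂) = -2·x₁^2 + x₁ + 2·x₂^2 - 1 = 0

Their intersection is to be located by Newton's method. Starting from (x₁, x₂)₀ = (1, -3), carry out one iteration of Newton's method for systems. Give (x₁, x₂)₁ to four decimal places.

At (1, -3): F = (-31.0000, 16.0000).
Jacobian J = [[8·x₁·x₂ + 2·x₁ + 2·x₂^2, 4·x₁^2 + 4·x₁·x₂ - 8·x₂], [-4·x₁ + 1, 4·x₂]].
At the point, J = [[-4.0000, 16.0000], [-3.0000, -12.0000]] (det J = 96.0000).
Solving J·Δ = −F gives Δ = (-1.2083, 1.6354).
Then the next iterate is (x₁, x₂)₁ = (-0.2083, -1.3646).

(-0.2083, -1.3646)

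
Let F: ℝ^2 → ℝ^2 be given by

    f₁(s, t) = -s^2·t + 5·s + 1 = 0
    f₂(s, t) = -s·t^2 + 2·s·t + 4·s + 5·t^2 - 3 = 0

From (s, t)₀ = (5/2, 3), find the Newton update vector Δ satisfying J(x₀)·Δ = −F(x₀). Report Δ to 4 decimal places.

(0.8935, -2.2697)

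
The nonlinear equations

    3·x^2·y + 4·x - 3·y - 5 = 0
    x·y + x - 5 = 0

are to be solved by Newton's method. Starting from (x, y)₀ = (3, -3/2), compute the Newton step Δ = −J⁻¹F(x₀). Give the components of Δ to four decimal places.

(1.2105, 2.3684)

At (3, -3/2): F = (-29.0000, -6.5000).
Jacobian J = [[6·x·y + 4, 3·x^2 - 3], [y + 1, x]].
At the point, J = [[-23.0000, 24.0000], [-0.5000, 3.0000]] (det J = -57.0000).
Solving J·Δ = −F gives Δ = (1.2105, 2.3684).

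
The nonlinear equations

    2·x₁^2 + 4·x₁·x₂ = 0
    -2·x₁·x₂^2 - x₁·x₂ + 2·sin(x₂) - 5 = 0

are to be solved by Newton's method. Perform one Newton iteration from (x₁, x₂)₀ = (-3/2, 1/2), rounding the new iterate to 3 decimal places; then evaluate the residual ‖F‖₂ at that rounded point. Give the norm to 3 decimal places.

0.644

At (-3/2, 1/2): F = (1.500, -2.54115).
Jacobian J = [[4·x₁ + 4·x₂, 4·x₁], [-2·x₂^2 - x₂, -4·x₁·x₂ - x₁ + 2·cos(x₂)]].
At the point, J = [[-4.000, -6.000], [-1.000, 6.25517]] (det J = -31.02066).
Solving J·Δ = −F gives Δ = (-0.189, 0.376).
Then the next iterate is (x₁, x₂)₁ = (-1.689, 0.876).
Re-evaluating at (-1.689, 0.876): F = (-0.21281, 0.60813), so ‖F‖₂ = 0.644.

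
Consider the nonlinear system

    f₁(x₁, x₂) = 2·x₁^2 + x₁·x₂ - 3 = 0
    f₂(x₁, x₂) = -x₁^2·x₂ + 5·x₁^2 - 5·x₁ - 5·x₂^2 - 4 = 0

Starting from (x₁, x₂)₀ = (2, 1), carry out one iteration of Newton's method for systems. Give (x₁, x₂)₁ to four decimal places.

At (2, 1): F = (7.0000, -3.0000).
Jacobian J = [[4·x₁ + x₂, x₁], [-2·x₁·x₂ + 10·x₁ - 5, -x₁^2 - 10·x₂]].
At the point, J = [[9.0000, 2.0000], [11.0000, -14.0000]] (det J = -148.0000).
Solving J·Δ = −F gives Δ = (-0.6216, -0.7027).
Then the next iterate is (x₁, x₂)₁ = (1.3784, 0.2973).

(1.3784, 0.2973)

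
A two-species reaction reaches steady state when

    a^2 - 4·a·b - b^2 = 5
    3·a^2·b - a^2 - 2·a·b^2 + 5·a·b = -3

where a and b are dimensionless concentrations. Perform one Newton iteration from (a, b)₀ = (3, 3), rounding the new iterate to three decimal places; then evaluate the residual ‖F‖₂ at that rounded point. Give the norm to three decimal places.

19.575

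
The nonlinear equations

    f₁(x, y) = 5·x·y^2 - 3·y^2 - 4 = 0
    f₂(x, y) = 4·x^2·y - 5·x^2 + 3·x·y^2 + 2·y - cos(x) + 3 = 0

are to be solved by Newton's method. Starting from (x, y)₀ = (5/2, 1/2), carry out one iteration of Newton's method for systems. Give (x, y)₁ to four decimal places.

At (5/2, 1/2): F = (-1.6250, -12.073856).
Jacobian J = [[5·y^2, 10·x·y - 6·y], [8·x·y - 10·x + 3·y^2 + sin(x), 4·x^2 + 6·x·y + 2]].
At the point, J = [[1.2500, 9.5000], [-13.651528, 34.5000]] (det J = 172.814515).
Solving J·Δ = −F gives Δ = (-0.3393, 0.2157).
Then the next iterate is (x, y)₁ = (2.1607, 0.7157).

(2.1607, 0.7157)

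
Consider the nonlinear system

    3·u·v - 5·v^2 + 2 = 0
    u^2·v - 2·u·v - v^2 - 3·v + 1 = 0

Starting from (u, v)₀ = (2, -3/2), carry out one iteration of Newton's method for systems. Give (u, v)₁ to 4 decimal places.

(3.0833, -0.3988)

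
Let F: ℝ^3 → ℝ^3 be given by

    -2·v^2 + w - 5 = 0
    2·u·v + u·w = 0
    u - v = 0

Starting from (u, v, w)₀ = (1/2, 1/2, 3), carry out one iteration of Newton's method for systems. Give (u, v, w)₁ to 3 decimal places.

At (1/2, 1/2, 3): F = (-2.500, 2.000, 0.000).
Jacobian J = [[0, -4·v, 1], [2·v + w, 2·u, u], [1, -1, 0]].
At the point, J = [[0.000, -2.000, 1.000], [4.000, 1.000, 0.500], [1.000, -1.000, 0.000]] (det J = -6.000).
Solving J·Δ = −F gives Δ = (-0.542, -0.542, 1.417).
Then the next iterate is (u, v, w)₁ = (-0.042, -0.042, 4.417).

(-0.042, -0.042, 4.417)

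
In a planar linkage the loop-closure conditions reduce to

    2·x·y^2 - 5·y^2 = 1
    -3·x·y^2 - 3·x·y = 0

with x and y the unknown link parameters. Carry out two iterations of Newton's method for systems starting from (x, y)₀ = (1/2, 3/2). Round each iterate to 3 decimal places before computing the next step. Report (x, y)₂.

(0.494, 0.143)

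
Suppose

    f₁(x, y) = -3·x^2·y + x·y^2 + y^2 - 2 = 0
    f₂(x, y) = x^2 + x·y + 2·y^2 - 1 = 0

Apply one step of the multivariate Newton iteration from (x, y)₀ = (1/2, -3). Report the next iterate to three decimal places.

(0.480, -1.627)

At (1/2, -3): F = (13.750, 15.750).
Jacobian J = [[-6·x·y + y^2, -3·x^2 + 2·x·y + 2·y], [2·x + y, x + 4·y]].
At the point, J = [[18.000, -9.750], [-2.000, -11.500]] (det J = -226.500).
Solving J·Δ = −F gives Δ = (-0.020, 1.373).
Then the next iterate is (x, y)₁ = (0.480, -1.627).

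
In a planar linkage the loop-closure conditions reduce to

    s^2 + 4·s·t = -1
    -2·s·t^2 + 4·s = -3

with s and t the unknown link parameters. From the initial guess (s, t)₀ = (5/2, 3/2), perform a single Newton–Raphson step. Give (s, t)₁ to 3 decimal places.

At (5/2, 3/2): F = (22.250, 1.750).
Jacobian J = [[2·s + 4·t, 4·s], [-2·t^2 + 4, -4·s·t]].
At the point, J = [[11.000, 10.000], [-0.500, -15.000]] (det J = -160.000).
Solving J·Δ = −F gives Δ = (-2.195, 0.190).
Then the next iterate is (s, t)₁ = (0.305, 1.690).

(0.305, 1.690)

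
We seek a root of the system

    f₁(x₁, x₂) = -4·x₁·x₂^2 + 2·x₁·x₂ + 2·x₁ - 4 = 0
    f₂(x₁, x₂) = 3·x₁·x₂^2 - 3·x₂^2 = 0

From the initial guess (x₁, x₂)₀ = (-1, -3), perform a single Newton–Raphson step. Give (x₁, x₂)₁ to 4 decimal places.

At (-1, -3): F = (36.0000, -54.0000).
Jacobian J = [[-4·x₂^2 + 2·x₂ + 2, -8·x₁·x₂ + 2·x₁], [3·x₂^2, 6·x₁·x₂ - 6·x₂]].
At the point, J = [[-40.0000, -26.0000], [27.0000, 36.0000]] (det J = -738.0000).
Solving J·Δ = −F gives Δ = (-0.1463, 1.6098).
Then the next iterate is (x₁, x₂)₁ = (-1.1463, -1.3902).

(-1.1463, -1.3902)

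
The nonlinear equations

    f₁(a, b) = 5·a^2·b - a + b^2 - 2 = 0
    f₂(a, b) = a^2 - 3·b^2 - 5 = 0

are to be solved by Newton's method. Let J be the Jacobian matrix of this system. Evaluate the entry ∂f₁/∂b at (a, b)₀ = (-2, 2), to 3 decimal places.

24.000

∂f₁/∂b = 5·a^2 + 2·b.
At (-2, 2) this is 24.000.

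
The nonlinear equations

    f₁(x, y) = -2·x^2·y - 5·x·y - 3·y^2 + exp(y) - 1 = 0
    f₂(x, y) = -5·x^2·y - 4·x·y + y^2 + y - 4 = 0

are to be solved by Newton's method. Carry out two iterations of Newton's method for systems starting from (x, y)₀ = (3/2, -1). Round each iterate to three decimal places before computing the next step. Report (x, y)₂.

(0.594, -1.003)

At (3/2, -1): F = (8.36788, 13.250).
Jacobian J = [[-4·x·y - 5·y, -2·x^2 - 5·x - 6·y + exp(y)], [-10·x·y - 4·y, -5·x^2 - 4·x + 2·y + 1]].
At the point, J = [[11.000, -5.63212], [19.000, -18.250]] (det J = -93.73971).
Solving J·Δ = −F gives Δ = (-0.833, -0.141).
Then the next iterate is (x, y)₁ = (0.667, -1.141).
Round to (0.667, -1.141) and repeat: F = (0.23433, 1.74316), J = [[8.74919, 2.94072], [12.17447, -6.17445]].
Δ = (-0.073, 0.138), so (x, y)₂ = (0.594, -1.003).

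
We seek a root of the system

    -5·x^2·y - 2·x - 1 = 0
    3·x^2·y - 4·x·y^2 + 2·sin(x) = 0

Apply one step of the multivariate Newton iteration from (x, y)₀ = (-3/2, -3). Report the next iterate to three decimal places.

At (-3/2, -3): F = (35.750, 31.75501).
Jacobian J = [[-10·x·y - 2, -5·x^2], [6·x·y - 4·y^2 + 2·cos(x), 3·x^2 - 8·x·y]].
At the point, J = [[-47.000, -11.250], [-8.85853, -29.250]] (det J = 1275.09159).
Solving J·Δ = −F gives Δ = (0.540, 0.922).
Then the next iterate is (x, y)₁ = (-0.960, -2.078).

(-0.960, -2.078)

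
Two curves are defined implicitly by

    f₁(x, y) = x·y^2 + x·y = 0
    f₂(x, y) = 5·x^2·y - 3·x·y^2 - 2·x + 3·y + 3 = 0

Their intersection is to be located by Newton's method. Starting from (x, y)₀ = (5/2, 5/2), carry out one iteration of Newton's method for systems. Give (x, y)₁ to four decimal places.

(1.5494, 1.5962)

At (5/2, 5/2): F = (21.8750, 36.7500).
Jacobian J = [[y^2 + y, 2·x·y + x], [10·x·y - 3·y^2 - 2, 5·x^2 - 6·x·y + 3]].
At the point, J = [[8.7500, 15.0000], [41.7500, -3.2500]] (det J = -654.6875).
Solving J·Δ = −F gives Δ = (-0.9506, -0.9038).
Then the next iterate is (x, y)₁ = (1.5494, 1.5962).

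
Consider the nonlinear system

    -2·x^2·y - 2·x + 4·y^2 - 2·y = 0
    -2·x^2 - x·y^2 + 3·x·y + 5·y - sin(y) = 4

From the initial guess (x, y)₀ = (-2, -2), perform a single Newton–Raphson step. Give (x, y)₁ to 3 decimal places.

At (-2, -2): F = (40.000, -1.09070).
Jacobian J = [[-4·x·y - 2, -2·x^2 + 8·y - 2], [-4·x - y^2 + 3·y, -2·x·y + 3·x - cos(y) + 5]].
At the point, J = [[-18.000, -26.000], [-2.000, -8.58385]] (det J = 102.50936).
Solving J·Δ = −F gives Δ = (3.626, -0.972).
Then the next iterate is (x, y)₁ = (1.626, -2.972).

(1.626, -2.972)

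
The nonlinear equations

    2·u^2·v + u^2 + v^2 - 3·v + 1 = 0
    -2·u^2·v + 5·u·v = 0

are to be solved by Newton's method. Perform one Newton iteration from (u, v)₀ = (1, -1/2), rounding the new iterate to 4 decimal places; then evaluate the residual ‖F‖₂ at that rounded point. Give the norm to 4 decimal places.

At (1, -1/2): F = (2.7500, -1.5000).
Jacobian J = [[4·u·v + 2·u, 2·u^2 + 2·v - 3], [-4·u·v + 5·v, -2·u^2 + 5·u]].
At the point, J = [[0.0000, -2.0000], [-0.5000, 3.0000]] (det J = -1.0000).
Solving J·Δ = −F gives Δ = (5.2500, 1.3750).
Then the next iterate is (u, v)₁ = (6.2500, 0.8750).
Re-evaluating at (6.2500, 0.8750): F = (106.5625, -41.015625), so ‖F‖₂ = 114.1834.

114.1834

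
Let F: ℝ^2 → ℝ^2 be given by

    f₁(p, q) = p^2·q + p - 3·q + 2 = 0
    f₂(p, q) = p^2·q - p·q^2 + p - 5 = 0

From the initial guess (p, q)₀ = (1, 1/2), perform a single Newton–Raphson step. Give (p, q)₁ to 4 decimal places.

(3.1429, 3.6429)

At (1, 1/2): F = (2.0000, -3.7500).
Jacobian J = [[2·p·q + 1, p^2 - 3], [2·p·q - q^2 + 1, p^2 - 2·p·q]].
At the point, J = [[2.0000, -2.0000], [1.7500, 0.0000]] (det J = 3.5000).
Solving J·Δ = −F gives Δ = (2.1429, 3.1429).
Then the next iterate is (p, q)₁ = (3.1429, 3.6429).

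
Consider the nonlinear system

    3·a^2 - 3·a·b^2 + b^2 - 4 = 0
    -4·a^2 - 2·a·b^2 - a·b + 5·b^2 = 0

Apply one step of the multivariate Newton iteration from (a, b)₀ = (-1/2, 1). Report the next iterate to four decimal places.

At (-1/2, 1): F = (-0.7500, 5.5000).
Jacobian J = [[6·a - 3·b^2, -6·a·b + 2·b], [-8·a - 2·b^2 - b, -4·a·b - a + 10·b]].
At the point, J = [[-6.0000, 5.0000], [1.0000, 12.5000]] (det J = -80.0000).
Solving J·Δ = −F gives Δ = (-0.4609, -0.4031).
Then the next iterate is (a, b)₁ = (-0.9609, 0.5969).

(-0.9609, 0.5969)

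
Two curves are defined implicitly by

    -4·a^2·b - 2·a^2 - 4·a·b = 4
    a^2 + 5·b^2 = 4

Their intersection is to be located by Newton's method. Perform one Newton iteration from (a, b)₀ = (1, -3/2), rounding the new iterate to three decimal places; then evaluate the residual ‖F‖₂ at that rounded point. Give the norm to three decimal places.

At (1, -3/2): F = (6.000, 8.250).
Jacobian J = [[-8·a·b - 4·a - 4·b, -4·a^2 - 4·a], [2·a, 10·b]].
At the point, J = [[14.000, -8.000], [2.000, -15.000]] (det J = -194.000).
Solving J·Δ = −F gives Δ = (-0.124, 0.534).
Then the next iterate is (a, b)₁ = (0.876, -0.966).
Re-evaluating at (0.876, -0.966): F = (0.81525, 1.43316), so ‖F‖₂ = 1.649.

1.649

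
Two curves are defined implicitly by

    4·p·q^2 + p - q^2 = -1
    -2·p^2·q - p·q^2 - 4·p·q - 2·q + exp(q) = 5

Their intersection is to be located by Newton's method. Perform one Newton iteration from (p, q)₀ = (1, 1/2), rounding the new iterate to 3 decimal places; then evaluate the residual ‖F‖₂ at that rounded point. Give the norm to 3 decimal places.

26.545

At (1, 1/2): F = (2.750, -7.60128).
Jacobian J = [[4·q^2 + 1, 8·p·q - 2·q], [-4·p·q - q^2 - 4·q, -2·p^2 - 2·p·q - 4·p + exp(q) - 2]].
At the point, J = [[2.000, 3.000], [-4.250, -7.35128]] (det J = -1.95256).
Solving J·Δ = −F gives Δ = (1.325, -1.800).
Then the next iterate is (p, q)₁ = (2.325, -1.300).
Re-evaluating at (2.325, -1.300): F = (17.352, 20.08791), so ‖F‖₂ = 26.545.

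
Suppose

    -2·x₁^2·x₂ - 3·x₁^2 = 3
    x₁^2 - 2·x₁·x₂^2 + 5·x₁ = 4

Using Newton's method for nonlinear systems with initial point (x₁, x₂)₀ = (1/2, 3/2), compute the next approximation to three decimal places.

(-0.127, 0.020)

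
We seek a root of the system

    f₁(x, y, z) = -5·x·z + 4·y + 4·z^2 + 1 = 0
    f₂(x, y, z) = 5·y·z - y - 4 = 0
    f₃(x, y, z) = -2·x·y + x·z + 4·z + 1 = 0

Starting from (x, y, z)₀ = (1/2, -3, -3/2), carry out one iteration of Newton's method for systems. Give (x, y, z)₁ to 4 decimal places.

At (1/2, -3, -3/2): F = (1.7500, 21.5000, -2.7500).
Jacobian J = [[-5·z, 4, -5·x + 8·z], [0, 5·z - 1, 5·y], [-2·y + z, -2·x, x + 4]].
At the point, J = [[7.5000, 4.0000, -14.5000], [0.0000, -8.5000, -15.0000], [4.5000, -1.0000, 4.5000]] (det J = -1224.0000).
Solving J·Δ = −F gives Δ = (0.2741, 1.3897, 0.6458).
Then the next iterate is (x, y, z)₁ = (0.7741, -1.6103, -0.8542).

(0.7741, -1.6103, -0.8542)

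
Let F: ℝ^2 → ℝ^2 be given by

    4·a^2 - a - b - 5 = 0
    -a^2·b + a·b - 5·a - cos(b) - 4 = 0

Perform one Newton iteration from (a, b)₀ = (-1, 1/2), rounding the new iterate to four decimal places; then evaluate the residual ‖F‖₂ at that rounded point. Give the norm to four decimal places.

0.1515

At (-1, 1/2): F = (-0.5000, -0.877583).
Jacobian J = [[8·a - 1, -1], [-2·a·b + b - 5, -a^2 + a + sin(b)]].
At the point, J = [[-9.0000, -1.0000], [-3.5000, -1.520574]] (det J = 10.185170).
Solving J·Δ = −F gives Δ = (0.0115, -0.6036).
Then the next iterate is (a, b)₁ = (-0.9885, -0.1036).
Re-evaluating at (-0.9885, -0.1036): F = (0.000629, 0.151501), so ‖F‖₂ = 0.1515.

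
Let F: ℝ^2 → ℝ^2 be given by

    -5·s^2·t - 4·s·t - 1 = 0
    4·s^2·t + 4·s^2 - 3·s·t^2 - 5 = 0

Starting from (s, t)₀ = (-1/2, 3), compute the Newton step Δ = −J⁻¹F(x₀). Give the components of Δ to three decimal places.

(-0.050, -1.466)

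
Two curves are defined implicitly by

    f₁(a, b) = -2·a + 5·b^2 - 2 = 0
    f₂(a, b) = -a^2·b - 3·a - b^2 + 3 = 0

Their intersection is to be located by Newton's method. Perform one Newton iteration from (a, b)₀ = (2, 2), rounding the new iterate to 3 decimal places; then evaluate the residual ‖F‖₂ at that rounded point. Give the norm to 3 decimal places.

4.913

At (2, 2): F = (14.000, -15.000).
Jacobian J = [[-2, 10·b], [-2·a·b - 3, -a^2 - 2·b]].
At the point, J = [[-2.000, 20.000], [-11.000, -8.000]] (det J = 236.000).
Solving J·Δ = −F gives Δ = (-0.797, -0.780).
Then the next iterate is (a, b)₁ = (1.203, 1.220).
Re-evaluating at (1.203, 1.220): F = (3.036, -3.86299), so ‖F‖₂ = 4.913.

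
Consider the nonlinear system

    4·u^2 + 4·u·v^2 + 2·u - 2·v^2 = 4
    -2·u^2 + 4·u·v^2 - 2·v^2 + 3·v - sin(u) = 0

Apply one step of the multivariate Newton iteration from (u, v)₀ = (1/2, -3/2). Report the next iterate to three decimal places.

(0.633, 0.054)

At (1/2, -3/2): F = (-2.000, -5.47943).
Jacobian J = [[8·u + 4·v^2 + 2, 8·u·v - 4·v], [-4·u + 4·v^2 - cos(u), 8·u·v - 4·v + 3]].
At the point, J = [[15.000, 0.000], [6.12242, 3.000]] (det J = 45.000).
Solving J·Δ = −F gives Δ = (0.133, 1.554).
Then the next iterate is (u, v)₁ = (0.633, 0.054).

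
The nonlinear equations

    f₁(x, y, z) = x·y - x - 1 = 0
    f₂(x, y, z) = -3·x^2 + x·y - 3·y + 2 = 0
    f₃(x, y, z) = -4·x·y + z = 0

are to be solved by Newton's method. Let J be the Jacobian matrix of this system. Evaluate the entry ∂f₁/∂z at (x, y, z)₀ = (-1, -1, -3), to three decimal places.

∂f₁/∂z = 0.
At (-1, -1, -3) this is 0.000.

0.000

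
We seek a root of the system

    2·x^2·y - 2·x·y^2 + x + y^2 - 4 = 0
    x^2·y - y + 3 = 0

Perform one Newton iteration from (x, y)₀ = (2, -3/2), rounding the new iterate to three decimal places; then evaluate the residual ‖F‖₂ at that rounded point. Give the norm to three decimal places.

5.706

At (2, -3/2): F = (-20.750, -1.500).
Jacobian J = [[4·x·y - 2·y^2 + 1, 2·x^2 - 4·x·y + 2·y], [2·x·y, x^2 - 1]].
At the point, J = [[-15.500, 17.000], [-6.000, 3.000]] (det J = 55.500).
Solving J·Δ = −F gives Δ = (0.662, 1.824).
Then the next iterate is (x, y)₁ = (2.662, 0.324).
Re-evaluating at (2.662, 0.324): F = (2.79997, 4.97194), so ‖F‖₂ = 5.706.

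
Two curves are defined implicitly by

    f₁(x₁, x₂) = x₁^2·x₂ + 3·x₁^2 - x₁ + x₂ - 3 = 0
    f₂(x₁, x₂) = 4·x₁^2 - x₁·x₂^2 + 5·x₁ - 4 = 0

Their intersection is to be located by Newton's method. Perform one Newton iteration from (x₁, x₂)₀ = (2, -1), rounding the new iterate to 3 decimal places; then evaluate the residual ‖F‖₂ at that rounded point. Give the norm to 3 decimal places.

2.229

At (2, -1): F = (2.000, 20.000).
Jacobian J = [[2·x₁·x₂ + 6·x₁ - 1, x₁^2 + 1], [8·x₁ - x₂^2 + 5, -2·x₁·x₂]].
At the point, J = [[7.000, 5.000], [20.000, 4.000]] (det J = -72.000).
Solving J·Δ = −F gives Δ = (-1.278, 1.389).
Then the next iterate is (x₁, x₂)₁ = (0.722, 0.389).
Re-evaluating at (0.722, 0.389): F = (-1.56637, 1.58588), so ‖F‖₂ = 2.229.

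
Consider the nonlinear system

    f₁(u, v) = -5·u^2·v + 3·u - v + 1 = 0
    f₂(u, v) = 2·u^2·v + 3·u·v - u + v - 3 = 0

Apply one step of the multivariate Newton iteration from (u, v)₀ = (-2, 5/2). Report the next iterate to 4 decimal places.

(-2.2892, -0.9679)

At (-2, 5/2): F = (-57.5000, 6.5000).
Jacobian J = [[-10·u·v + 3, -5·u^2 - 1], [4·u·v + 3·v - 1, 2·u^2 + 3·u + 1]].
At the point, J = [[53.0000, -21.0000], [-13.5000, 3.0000]] (det J = -124.5000).
Solving J·Δ = −F gives Δ = (-0.2892, -3.4679).
Then the next iterate is (u, v)₁ = (-2.2892, -0.9679).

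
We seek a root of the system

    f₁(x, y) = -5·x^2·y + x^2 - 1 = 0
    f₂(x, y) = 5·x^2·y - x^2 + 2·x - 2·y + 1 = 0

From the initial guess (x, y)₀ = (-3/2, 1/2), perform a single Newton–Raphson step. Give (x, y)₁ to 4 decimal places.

At (-3/2, 1/2): F = (-4.3750, 0.3750).
Jacobian J = [[-10·x·y + 2·x, -5·x^2], [10·x·y - 2·x + 2, 5·x^2 - 2]].
At the point, J = [[4.5000, -11.2500], [-2.5000, 9.2500]] (det J = 13.5000).
Solving J·Δ = −F gives Δ = (2.6852, 0.6852).
Then the next iterate is (x, y)₁ = (1.1852, 1.1852).

(1.1852, 1.1852)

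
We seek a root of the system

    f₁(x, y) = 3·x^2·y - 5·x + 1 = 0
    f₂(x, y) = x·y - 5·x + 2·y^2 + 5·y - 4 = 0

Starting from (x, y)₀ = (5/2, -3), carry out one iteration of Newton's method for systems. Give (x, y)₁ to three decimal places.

(0.637, -4.355)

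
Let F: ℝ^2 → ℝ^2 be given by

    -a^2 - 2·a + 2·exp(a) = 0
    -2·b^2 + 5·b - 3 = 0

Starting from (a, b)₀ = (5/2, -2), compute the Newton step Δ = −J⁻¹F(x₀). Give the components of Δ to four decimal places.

At (5/2, -2): F = (13.114988, -21.0000).
Jacobian J = [[-2·a + 2·exp(a) - 2, 0], [0, -4·b + 5]].
At the point, J = [[17.364988, 0.0000], [0.0000, 13.0000]] (det J = 225.744843).
Solving J·Δ = −F gives Δ = (-0.7553, 1.6154).

(-0.7553, 1.6154)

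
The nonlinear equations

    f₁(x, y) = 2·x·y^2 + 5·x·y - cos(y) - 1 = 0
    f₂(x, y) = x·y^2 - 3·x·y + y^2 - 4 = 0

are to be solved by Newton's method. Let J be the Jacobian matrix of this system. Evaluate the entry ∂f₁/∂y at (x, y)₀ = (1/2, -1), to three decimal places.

∂f₁/∂y = 4·x·y + 5·x + sin(y).
At (1/2, -1) this is -0.341.

-0.341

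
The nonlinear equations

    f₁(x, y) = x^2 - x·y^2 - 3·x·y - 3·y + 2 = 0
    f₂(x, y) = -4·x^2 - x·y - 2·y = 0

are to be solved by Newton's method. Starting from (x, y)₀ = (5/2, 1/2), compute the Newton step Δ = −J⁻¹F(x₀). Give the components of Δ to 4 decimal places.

At (5/2, 1/2): F = (2.3750, -27.2500).
Jacobian J = [[2·x - y^2 - 3·y, -2·x·y - 3·x - 3], [-8·x - y, -x - 2]].
At the point, J = [[3.2500, -13.0000], [-20.5000, -4.5000]] (det J = -281.1250).
Solving J·Δ = −F gives Δ = (-1.2981, -0.1418).

(-1.2981, -0.1418)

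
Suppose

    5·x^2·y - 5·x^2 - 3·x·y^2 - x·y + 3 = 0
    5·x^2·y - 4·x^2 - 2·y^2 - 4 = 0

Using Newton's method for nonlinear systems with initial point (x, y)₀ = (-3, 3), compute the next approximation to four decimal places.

(-2.5175, 1.6316)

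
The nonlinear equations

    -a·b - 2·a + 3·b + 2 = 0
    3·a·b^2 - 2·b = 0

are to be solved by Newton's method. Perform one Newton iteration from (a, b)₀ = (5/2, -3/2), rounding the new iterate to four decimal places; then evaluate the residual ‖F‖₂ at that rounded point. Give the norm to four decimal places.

205.1881

At (5/2, -3/2): F = (-3.7500, 19.8750).
Jacobian J = [[-b - 2, -a + 3], [3·b^2, 6·a·b - 2]].
At the point, J = [[-0.5000, 0.5000], [6.7500, -24.5000]] (det J = 8.8750).
Solving J·Δ = −F gives Δ = (-9.2324, -1.7324).
Then the next iterate is (a, b)₁ = (-6.7324, -3.2324).
Re-evaluating at (-6.7324, -3.2324): F = (-15.994210, -204.563822), so ‖F‖₂ = 205.1881.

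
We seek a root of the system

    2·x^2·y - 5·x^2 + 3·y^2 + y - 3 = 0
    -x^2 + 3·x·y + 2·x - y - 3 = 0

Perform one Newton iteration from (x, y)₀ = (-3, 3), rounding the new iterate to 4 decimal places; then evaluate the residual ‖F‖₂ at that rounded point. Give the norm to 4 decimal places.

20.0523

At (-3, 3): F = (36.0000, -48.0000).
Jacobian J = [[4·x·y - 10·x, 2·x^2 + 6·y + 1], [-2·x + 3·y + 2, 3·x - 1]].
At the point, J = [[-6.0000, 37.0000], [17.0000, -10.0000]] (det J = -569.0000).
Solving J·Δ = −F gives Δ = (2.4886, -0.5694).
Then the next iterate is (x, y)₁ = (-0.5114, 2.4306).
Re-evaluating at (-0.5114, 2.4306): F = (17.117749, -10.443956), so ‖F‖₂ = 20.0523.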